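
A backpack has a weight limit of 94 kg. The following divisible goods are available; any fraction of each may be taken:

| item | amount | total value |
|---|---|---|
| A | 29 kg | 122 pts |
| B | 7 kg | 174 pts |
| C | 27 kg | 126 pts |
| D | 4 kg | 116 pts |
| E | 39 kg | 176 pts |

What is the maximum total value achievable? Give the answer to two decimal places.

Take in order of value per unit:
- D (116/4 per unit): all 4 → value 116, running total 116.00
- B (174/7 per unit): all 7 → value 174, running total 290.00
- C (126/27 per unit): all 27 → value 126, running total 416.00
- E (176/39 per unit): all 39 → value 176, running total 592.00
- A (122/29 per unit): 17 of 29 → value 17×122/29 = 71.5172, running total 663.52
Total 663.52.

663.52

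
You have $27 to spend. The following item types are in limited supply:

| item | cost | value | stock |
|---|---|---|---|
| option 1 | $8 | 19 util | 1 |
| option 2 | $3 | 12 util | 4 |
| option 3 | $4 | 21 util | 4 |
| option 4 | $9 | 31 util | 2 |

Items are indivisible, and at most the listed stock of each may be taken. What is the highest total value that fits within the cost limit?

Best selections within cost 27 and stock limits:
- 3×option 2 + 4×option 3: cost 25, value 120
- 2×option 2 + 3×option 3 + 1×option 4: cost 27, value 118
- 4×option 3 + 1×option 4: cost 25, value 115
- 1×option 1 + 1×option 2 + 4×option 3: cost 27, value 115
Best: 120 util.

120 util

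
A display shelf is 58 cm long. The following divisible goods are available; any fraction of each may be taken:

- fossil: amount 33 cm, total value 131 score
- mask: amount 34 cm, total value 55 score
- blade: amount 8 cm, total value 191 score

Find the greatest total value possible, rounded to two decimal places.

349.50

Take in order of value per unit:
- blade (191/8 per unit): all 8 → value 191, running total 191.00
- fossil (131/33 per unit): all 33 → value 131, running total 322.00
- mask (55/34 per unit): 17 of 34 → value 17×55/34 = 27.5000, running total 349.50
Total 349.50.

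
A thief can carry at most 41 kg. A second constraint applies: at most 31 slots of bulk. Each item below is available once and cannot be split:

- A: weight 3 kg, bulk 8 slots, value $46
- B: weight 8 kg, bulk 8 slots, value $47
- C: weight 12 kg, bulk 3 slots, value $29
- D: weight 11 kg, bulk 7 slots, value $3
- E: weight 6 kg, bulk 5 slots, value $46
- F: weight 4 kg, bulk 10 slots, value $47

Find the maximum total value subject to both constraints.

$186

Feasible sets respecting both limits:
- A+B+E+F: weight 21, bulk 31, value 186
- A+B+C+D+E: weight 40, bulk 31, value 171
- A+B+C+F: weight 27, bulk 29, value 169
Best: $186.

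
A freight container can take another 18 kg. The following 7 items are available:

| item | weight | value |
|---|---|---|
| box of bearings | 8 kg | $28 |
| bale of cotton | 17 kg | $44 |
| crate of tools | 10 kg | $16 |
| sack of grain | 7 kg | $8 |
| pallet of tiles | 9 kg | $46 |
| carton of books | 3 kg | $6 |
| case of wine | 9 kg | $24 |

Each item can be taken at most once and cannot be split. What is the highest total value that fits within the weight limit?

This is a 0/1 knapsack; check combinations near the capacity.
- box of bearings+pallet of tiles: weight 8+9=17, value 28+46=74
- pallet of tiles+case of wine: weight 9+9=18, value 46+24=70
- sack of grain+pallet of tiles: weight 7+9=16, value 8+46=54
- pallet of tiles+carton of books: weight 9+3=12, value 46+6=52
Best: $74.

$74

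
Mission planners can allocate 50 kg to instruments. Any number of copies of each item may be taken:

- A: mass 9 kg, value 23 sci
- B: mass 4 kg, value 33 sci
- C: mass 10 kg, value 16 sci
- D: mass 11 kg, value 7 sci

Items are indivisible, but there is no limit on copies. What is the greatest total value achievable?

396 sci

Best value-per-unit is B at 33/4, and filling with it alone uses mass 12×4=48. No mix of the others beats 12×33 = 396.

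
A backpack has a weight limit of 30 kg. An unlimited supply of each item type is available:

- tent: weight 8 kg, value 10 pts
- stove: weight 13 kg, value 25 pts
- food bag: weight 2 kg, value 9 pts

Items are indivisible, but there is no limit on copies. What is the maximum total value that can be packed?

Best value-per-unit is food bag at 9/2, and filling with it alone uses weight 15×2=30. No mix of the others beats 15×9 = 135.

135 pts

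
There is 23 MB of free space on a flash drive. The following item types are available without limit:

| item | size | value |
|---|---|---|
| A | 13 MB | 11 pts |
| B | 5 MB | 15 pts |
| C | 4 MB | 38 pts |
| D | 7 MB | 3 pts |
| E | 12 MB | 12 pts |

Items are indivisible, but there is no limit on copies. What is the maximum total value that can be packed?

Best value-per-unit is C at 38/4, and filling with it alone uses size 5×4=20. No mix of the others beats 5×38 = 190.

190 pts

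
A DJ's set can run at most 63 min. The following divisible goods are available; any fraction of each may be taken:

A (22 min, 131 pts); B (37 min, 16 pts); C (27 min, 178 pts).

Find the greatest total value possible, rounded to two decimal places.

315.05

Take in order of value per unit:
- C (178/27 per unit): all 27 → value 178, running total 178.00
- A (131/22 per unit): all 22 → value 131, running total 309.00
- B (16/37 per unit): 14 of 37 → value 14×16/37 = 6.0541, running total 315.05
Total 315.05.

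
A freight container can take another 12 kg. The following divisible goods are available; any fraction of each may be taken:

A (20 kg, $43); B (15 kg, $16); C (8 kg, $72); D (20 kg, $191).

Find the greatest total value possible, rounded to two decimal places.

114.60

Take in order of value per unit:
- D (191/20 per unit): 12 of 20 → value 12×191/20 = 114.6000, running total 114.60
Total 114.60.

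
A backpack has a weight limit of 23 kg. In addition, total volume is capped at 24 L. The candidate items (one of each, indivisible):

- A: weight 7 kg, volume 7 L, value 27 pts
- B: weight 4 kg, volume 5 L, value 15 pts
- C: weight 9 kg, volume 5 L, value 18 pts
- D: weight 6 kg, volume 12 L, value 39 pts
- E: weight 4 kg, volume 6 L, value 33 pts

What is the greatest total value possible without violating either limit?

Feasible sets respecting both limits:
- C+D+E: weight 19, volume 23, value 90
- B+D+E: weight 14, volume 23, value 87
- A+C+D: weight 22, volume 24, value 84
- A+B+D: weight 17, volume 24, value 81
Best: 90 pts.

90 pts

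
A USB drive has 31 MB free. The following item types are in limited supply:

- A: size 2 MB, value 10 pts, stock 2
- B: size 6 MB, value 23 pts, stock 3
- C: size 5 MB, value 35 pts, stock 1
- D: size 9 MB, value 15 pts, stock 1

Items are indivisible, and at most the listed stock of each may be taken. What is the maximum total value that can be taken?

124 pts

Best selections within size 31 and stock limits:
- 2×A + 3×B + 1×C: size 27, value 124
- 2×A + 2×B + 1×C + 1×D: size 30, value 116
- 1×A + 3×B + 1×C: size 25, value 114
- 1×A + 2×B + 1×C + 1×D: size 28, value 106
Best: 124 pts.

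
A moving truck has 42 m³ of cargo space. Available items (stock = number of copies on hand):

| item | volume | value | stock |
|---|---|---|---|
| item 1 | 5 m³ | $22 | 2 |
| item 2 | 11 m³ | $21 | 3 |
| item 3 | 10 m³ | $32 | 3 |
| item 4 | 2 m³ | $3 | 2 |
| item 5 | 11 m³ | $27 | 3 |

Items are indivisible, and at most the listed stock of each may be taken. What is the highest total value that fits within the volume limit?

Best selections within volume 42 and stock limits:
- 2×item 1 + 3×item 3 + 1×item 4: volume 42, value 143
- 2×item 1 + 3×item 3: volume 40, value 140
Best: $143.

$143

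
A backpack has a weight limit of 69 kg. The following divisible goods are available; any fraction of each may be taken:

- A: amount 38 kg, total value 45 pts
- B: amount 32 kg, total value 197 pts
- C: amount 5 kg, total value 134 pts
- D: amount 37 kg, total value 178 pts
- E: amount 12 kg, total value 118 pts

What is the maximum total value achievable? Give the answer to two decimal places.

Take in order of value per unit:
- C (134/5 per unit): all 5 → value 134, running total 134.00
- E (118/12 per unit): all 12 → value 118, running total 252.00
- B (197/32 per unit): all 32 → value 197, running total 449.00
- D (178/37 per unit): 20 of 37 → value 20×178/37 = 96.2162, running total 545.22
Total 545.22.

545.22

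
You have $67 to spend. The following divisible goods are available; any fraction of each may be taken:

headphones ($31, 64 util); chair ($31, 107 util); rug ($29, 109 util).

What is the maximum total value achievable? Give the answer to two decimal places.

230.45

Take in order of value per unit:
- rug (109/29 per unit): all 29 → value 109, running total 109.00
- chair (107/31 per unit): all 31 → value 107, running total 216.00
- headphones (64/31 per unit): 7 of 31 → value 7×64/31 = 14.4516, running total 230.45
Total 230.45.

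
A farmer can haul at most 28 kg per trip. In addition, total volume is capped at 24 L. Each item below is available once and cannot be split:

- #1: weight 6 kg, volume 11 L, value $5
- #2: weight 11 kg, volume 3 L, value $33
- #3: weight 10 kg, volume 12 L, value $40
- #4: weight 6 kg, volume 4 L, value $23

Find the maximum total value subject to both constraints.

Feasible sets respecting both limits:
- #2+#3+#4: weight 27, volume 19, value 96
- #2+#3: weight 21, volume 15, value 73
- #3+#4: weight 16, volume 16, value 63
Best: $96.

$96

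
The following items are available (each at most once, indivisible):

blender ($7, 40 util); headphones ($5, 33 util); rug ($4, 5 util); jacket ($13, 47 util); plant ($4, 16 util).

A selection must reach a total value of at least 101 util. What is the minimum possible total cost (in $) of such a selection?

Subsets with value ≥ 101, sorted by total cost:
- blender+jacket+plant: cost 24, value 103
- blender+headphones+jacket: cost 25, value 120
Minimum cost: 24 $.

24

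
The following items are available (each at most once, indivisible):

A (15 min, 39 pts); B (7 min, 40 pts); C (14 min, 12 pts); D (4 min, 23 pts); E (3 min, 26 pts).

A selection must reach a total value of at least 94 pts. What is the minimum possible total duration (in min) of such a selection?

Subsets with value ≥ 94, sorted by total duration:
- A+B+E: duration 25, value 105
- A+B+D: duration 26, value 102
Minimum duration: 25 min.

25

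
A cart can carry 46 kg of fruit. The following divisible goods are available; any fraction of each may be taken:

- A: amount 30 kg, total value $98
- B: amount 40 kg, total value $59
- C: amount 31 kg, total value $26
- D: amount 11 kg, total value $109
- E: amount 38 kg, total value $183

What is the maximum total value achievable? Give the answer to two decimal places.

Take in order of value per unit:
- D (109/11 per unit): all 11 → value 109, running total 109.00
- E (183/38 per unit): 35 of 38 → value 35×183/38 = 168.5526, running total 277.55
Total 277.55.

277.55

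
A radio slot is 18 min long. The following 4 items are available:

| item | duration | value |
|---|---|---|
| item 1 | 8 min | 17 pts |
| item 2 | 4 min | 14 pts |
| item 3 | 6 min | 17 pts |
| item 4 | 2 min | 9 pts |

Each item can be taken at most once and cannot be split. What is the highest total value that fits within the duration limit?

Check high-value combinations within 18 min:
- item 1+item 2+item 3: duration 8+4+6=18, value 17+14+17=48
- item 1+item 3+item 4: duration 8+6+2=16, value 17+17+9=43
- item 2+item 3+item 4: duration 4+6+2=12, value 14+17+9=40
- item 1+item 2+item 4: duration 8+4+2=14, value 17+14+9=40
Best: 48 pts.

48 pts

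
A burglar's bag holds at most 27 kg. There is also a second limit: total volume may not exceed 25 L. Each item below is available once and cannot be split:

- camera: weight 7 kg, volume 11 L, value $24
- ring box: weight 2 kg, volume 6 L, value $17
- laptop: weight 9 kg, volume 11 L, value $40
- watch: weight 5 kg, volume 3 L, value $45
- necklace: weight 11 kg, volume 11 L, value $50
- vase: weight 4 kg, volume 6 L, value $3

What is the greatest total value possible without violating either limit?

$135

Feasible sets respecting both limits:
- laptop+watch+necklace: weight 25, volume 25, value 135
- camera+watch+necklace: weight 23, volume 25, value 119
- ring box+watch+necklace: weight 18, volume 20, value 112
- camera+laptop+watch: weight 21, volume 25, value 109
Best: $135.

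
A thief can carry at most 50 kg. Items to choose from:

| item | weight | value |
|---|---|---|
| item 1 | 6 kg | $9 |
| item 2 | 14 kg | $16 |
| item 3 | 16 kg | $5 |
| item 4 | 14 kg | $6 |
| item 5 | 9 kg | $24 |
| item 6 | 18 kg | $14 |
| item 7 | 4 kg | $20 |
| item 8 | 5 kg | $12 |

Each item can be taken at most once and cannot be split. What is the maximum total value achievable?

$86

Check high-value combinations within 50 kg:
- item 2+item 5+item 6+item 7+item 8: weight 14+9+18+4+5=50, value 16+24+14+20+12=86
- item 1+item 2+item 5+item 7+item 8: weight 6+14+9+4+5=38, value 9+16+24+20+12=81
- item 1+item 5+item 6+item 7+item 8: weight 6+9+18+4+5=42, value 9+24+14+20+12=79
- item 2+item 4+item 5+item 7+item 8: weight 14+14+9+4+5=46, value 16+6+24+20+12=78
Best: $86.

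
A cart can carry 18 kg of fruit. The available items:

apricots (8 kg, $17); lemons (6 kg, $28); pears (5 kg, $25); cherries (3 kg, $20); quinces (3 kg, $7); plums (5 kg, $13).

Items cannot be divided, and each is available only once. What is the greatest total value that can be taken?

$80

Check high-value combinations within 18 kg:
- lemons+pears+cherries+quinces: weight 6+5+3+3=17, value 28+25+20+7=80
- lemons+pears+cherries: weight 6+5+3=14, value 28+25+20=73
- lemons+cherries+quinces+plums: weight 6+3+3+5=17, value 28+20+7+13=68
Best: $80.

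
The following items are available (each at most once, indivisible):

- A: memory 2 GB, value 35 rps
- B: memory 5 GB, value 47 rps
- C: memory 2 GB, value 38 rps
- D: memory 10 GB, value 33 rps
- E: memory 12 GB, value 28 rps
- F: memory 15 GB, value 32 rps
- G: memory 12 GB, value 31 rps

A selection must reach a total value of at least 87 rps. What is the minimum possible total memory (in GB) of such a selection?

Subsets with value ≥ 87, sorted by total memory:
- A+B+C: memory 9, value 120
- A+C+D: memory 14, value 106
- A+C+G: memory 16, value 104
Minimum memory: 9 GB.

9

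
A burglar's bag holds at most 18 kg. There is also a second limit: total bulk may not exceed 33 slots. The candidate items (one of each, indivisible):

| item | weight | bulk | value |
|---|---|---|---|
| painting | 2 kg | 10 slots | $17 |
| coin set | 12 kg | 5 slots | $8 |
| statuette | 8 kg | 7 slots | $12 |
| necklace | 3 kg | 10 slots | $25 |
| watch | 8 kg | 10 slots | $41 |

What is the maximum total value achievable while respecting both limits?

Feasible sets respecting both limits:
- painting+necklace+watch: weight 13, bulk 30, value 83
- painting+statuette+watch: weight 18, bulk 27, value 70
- necklace+watch: weight 11, bulk 20, value 66
Best: $83.

$83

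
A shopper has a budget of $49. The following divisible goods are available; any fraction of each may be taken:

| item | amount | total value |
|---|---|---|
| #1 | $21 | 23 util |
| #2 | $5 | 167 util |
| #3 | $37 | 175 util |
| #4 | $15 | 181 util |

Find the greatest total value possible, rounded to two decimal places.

485.16

Take in order of value per unit:
- #2 (167/5 per unit): all 5 → value 167, running total 167.00
- #4 (181/15 per unit): all 15 → value 181, running total 348.00
- #3 (175/37 per unit): 29 of 37 → value 29×175/37 = 137.1622, running total 485.16
Total 485.16.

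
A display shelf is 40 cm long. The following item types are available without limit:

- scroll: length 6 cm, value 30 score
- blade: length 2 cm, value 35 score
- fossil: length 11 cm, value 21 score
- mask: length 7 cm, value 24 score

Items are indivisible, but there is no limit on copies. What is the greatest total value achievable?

Best value-per-unit is blade at 35/2, and filling with it alone uses length 20×2=40. No mix of the others beats 20×35 = 700.

700 score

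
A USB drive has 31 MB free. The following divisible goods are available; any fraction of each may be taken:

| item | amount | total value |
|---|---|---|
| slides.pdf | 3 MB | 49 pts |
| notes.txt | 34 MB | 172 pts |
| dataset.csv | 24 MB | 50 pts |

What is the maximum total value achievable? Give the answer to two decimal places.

190.65

Take in order of value per unit:
- slides.pdf (49/3 per unit): all 3 → value 49, running total 49.00
- notes.txt (172/34 per unit): 28 of 34 → value 28×172/34 = 141.6471, running total 190.65
Total 190.65.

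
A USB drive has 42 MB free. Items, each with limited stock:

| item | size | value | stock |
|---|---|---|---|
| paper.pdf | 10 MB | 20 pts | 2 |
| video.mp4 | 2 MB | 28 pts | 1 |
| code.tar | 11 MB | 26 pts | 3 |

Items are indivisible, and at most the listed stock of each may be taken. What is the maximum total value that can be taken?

106 pts

Top feasible selections:
- 1×video.mp4 + 3×code.tar: size 35, value 106
- 1×paper.pdf + 1×video.mp4 + 2×code.tar: size 34, value 100
- 2×paper.pdf + 1×video.mp4 + 1×code.tar: size 33, value 94
Best: 106 pts.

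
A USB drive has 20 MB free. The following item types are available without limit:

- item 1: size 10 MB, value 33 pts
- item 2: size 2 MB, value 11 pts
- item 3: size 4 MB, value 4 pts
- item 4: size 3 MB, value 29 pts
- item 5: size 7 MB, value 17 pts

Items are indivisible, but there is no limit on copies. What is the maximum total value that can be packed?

Best value-per-unit is item 4 at 29/3; filling with it alone gives 6×29 = 174.
Optimal mix: 1×item 2 + 6×item 4 → size 20, value 185.

185 pts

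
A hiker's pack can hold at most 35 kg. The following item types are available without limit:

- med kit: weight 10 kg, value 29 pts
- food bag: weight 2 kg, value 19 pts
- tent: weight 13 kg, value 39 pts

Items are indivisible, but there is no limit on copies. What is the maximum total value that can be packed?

323 pts

Best value-per-unit is food bag at 19/2, and filling with it alone uses weight 17×2=34. No mix of the others beats 17×19 = 323.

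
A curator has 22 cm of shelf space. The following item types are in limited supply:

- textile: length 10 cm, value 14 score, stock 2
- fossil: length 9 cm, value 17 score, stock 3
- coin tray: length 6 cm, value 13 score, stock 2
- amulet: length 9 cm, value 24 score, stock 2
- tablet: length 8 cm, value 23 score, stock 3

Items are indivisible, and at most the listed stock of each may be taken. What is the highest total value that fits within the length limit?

Best selections within length 22 and stock limits:
- 1×coin tray + 2×tablet: length 22, value 59
- 2×coin tray + 1×amulet: length 21, value 50
Best: 59 score.

59 score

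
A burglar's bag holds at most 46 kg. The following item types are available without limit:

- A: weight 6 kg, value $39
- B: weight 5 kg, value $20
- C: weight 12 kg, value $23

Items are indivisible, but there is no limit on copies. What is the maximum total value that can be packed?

$274

Best value-per-unit is A at 39/6; filling with it alone gives 7×39 = 273.
Optimal mix: 6×A + 2×B → weight 46, value 274.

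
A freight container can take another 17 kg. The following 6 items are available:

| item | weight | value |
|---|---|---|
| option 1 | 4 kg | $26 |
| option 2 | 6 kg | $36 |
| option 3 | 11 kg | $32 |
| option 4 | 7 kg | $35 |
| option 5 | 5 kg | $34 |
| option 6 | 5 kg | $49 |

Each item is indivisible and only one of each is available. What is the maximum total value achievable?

Check high-value combinations within 17 kg:
- option 2+option 5+option 6: weight 6+5+5=16, value 36+34+49=119
- option 4+option 5+option 6: weight 7+5+5=17, value 35+34+49=118
- option 1+option 2+option 6: weight 4+6+5=15, value 26+36+49=111
- option 1+option 4+option 6: weight 4+7+5=16, value 26+35+49=110
- option 1+option 5+option 6: weight 4+5+5=14, value 26+34+49=109
Best: $119.

$119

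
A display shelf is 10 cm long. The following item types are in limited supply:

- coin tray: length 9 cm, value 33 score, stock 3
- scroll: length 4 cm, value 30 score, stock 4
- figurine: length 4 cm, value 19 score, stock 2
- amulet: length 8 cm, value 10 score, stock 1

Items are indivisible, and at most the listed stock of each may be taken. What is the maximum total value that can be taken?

60 score

Best selections within length 10 and stock limits:
- 2×scroll: length 8, value 60
- 1×scroll + 1×figurine: length 8, value 49
Best: 60 score.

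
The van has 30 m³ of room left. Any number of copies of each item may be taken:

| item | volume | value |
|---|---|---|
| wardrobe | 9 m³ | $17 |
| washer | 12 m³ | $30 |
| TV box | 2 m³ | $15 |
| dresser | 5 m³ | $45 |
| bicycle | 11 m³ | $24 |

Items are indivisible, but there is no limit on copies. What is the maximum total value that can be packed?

$270

Best value-per-unit is dresser at 45/5, and filling with it alone uses volume 6×5=30. No mix of the others beats 6×45 = 270.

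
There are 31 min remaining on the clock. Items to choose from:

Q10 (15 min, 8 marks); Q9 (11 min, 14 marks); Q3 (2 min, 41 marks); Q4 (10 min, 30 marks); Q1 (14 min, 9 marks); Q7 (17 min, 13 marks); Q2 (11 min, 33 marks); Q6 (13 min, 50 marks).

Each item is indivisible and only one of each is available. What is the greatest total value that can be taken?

124 marks

Check high-value combinations within 31 min:
- Q3+Q2+Q6: time 2+11+13=26, value 41+33+50=124
- Q3+Q4+Q6: time 2+10+13=25, value 41+30+50=121
- Q9+Q3+Q6: time 11+2+13=26, value 14+41+50=105
Best: 124 marks.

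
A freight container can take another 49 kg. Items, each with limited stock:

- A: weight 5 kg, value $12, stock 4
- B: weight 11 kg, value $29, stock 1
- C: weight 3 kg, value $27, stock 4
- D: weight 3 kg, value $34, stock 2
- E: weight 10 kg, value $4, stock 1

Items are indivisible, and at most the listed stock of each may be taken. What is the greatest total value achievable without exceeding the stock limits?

Top feasible selections:
- 4×A + 1×B + 4×C + 2×D: weight 49, value 253
- 3×A + 1×B + 4×C + 2×D: weight 44, value 241
- 2×A + 1×B + 4×C + 2×D + 1×E: weight 49, value 233
Best: $253.

$253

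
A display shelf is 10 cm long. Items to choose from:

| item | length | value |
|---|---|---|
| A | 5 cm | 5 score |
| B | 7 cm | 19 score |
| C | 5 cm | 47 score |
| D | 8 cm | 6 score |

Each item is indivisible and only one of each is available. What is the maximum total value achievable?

52 score

Check high-value combinations within 10 cm:
- A+C: length 5+5=10, value 5+47=52
- C: length 5, value 47
- B: length 7, value 19
Best: 52 score.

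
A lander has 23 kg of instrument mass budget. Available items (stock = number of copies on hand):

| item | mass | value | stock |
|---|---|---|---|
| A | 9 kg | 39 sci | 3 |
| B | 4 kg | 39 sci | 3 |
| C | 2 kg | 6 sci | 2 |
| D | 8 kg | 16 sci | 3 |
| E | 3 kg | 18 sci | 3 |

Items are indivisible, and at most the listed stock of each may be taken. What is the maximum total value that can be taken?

Best selections within mass 23 and stock limits:
- 3×B + 1×C + 3×E: mass 23, value 177
- 3×B + 3×E: mass 21, value 171
Best: 177 sci.

177 sci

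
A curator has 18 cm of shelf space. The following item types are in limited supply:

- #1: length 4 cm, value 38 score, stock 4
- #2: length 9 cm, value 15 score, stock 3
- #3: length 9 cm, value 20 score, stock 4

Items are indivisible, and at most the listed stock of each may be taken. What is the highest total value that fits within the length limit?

Top feasible selections:
- 4×#1: length 16, value 152
- 3×#1: length 12, value 114
- 2×#1 + 1×#3: length 17, value 96
- 2×#1 + 1×#2: length 17, value 91
Best: 152 score.

152 score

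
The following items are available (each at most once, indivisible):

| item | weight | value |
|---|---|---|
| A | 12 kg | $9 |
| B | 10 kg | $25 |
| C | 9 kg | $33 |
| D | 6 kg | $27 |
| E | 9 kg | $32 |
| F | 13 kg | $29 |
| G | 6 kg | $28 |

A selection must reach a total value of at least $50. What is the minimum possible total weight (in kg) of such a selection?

12

Subsets with value ≥ 50, sorted by total weight:
- D+G: weight 12, value 55
- C+G: weight 15, value 61
Minimum weight: 12 kg.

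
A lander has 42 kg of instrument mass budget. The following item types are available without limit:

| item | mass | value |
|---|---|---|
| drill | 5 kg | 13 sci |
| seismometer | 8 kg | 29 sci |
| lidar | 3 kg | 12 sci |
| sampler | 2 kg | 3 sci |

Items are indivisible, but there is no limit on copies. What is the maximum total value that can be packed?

Best value-per-unit is lidar at 12/3, and filling with it alone uses mass 14×3=42. No mix of the others beats 14×12 = 168.

168 sci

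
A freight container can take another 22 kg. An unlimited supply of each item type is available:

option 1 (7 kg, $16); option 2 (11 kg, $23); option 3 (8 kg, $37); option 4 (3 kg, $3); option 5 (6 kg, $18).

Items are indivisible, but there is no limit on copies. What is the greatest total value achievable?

Best value-per-unit is option 3 at 37/8; filling with it alone gives 2×37 = 74.
Optimal mix: 2×option 3 + 1×option 5 → weight 22, value 92.

$92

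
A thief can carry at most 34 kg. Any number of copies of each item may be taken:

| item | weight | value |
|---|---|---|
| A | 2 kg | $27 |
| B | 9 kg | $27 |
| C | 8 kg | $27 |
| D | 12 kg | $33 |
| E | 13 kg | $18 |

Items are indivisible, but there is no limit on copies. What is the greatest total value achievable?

$459

Best value-per-unit is A at 27/2, and filling with it alone uses weight 17×2=34. No mix of the others beats 17×27 = 459.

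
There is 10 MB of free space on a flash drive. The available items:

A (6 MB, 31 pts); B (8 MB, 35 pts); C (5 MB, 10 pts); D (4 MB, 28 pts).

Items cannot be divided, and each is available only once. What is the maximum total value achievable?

59 pts

Check high-value combinations within 10 MB:
- A+D: size 6+4=10, value 31+28=59
- C+D: size 5+4=9, value 10+28=38
- B: size 8, value 35
Best: 59 pts.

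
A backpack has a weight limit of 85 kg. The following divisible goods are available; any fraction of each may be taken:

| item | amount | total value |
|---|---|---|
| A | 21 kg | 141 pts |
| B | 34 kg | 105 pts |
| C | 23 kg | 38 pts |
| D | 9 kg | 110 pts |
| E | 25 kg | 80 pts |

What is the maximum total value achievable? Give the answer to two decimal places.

423.65

Take in order of value per unit:
- D (110/9 per unit): all 9 → value 110, running total 110.00
- A (141/21 per unit): all 21 → value 141, running total 251.00
- E (80/25 per unit): all 25 → value 80, running total 331.00
- B (105/34 per unit): 30 of 34 → value 30×105/34 = 92.6471, running total 423.65
Total 423.65.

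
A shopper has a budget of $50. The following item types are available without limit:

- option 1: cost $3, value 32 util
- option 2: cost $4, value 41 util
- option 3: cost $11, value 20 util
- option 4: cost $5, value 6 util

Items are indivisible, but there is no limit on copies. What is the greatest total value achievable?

Best value-per-unit is option 1 at 32/3; filling with it alone gives 16×32 = 512.
Optimal mix: 14×option 1 + 2×option 2 → cost 50, value 530.

530 util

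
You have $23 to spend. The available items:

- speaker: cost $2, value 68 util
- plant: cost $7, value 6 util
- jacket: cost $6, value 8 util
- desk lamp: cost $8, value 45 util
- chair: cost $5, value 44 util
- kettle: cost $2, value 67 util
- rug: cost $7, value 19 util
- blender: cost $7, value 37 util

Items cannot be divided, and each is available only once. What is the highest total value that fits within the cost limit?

235 util

Check high-value combinations within $23:
- speaker+chair+kettle+rug+blender: cost 2+5+2+7+7=23, value 68+44+67+19+37=235
- speaker+jacket+desk lamp+chair+kettle: cost 2+6+8+5+2=23, value 68+8+45+44+67=232
- speaker+desk lamp+chair+kettle: cost 2+8+5+2=17, value 68+45+44+67=224
Best: 235 util.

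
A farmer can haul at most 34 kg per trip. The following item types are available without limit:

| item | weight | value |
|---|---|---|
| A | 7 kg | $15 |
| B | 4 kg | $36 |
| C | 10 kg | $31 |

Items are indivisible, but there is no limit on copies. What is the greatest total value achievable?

$288

Best value-per-unit is B at 36/4, and filling with it alone uses weight 8×4=32. No mix of the others beats 8×36 = 288.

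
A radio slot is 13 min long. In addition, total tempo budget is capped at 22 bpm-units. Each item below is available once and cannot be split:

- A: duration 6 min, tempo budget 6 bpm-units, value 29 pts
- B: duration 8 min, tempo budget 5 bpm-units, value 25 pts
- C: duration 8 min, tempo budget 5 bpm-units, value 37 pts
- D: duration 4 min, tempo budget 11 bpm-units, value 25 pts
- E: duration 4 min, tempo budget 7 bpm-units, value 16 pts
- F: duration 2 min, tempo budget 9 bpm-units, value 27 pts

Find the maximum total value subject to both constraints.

Feasible sets respecting both limits:
- A+E+F: duration 12, tempo budget 22, value 72
- C+F: duration 10, tempo budget 14, value 64
- C+D: duration 12, tempo budget 16, value 62
- A+F: duration 8, tempo budget 15, value 56
Best: 72 pts.

72 pts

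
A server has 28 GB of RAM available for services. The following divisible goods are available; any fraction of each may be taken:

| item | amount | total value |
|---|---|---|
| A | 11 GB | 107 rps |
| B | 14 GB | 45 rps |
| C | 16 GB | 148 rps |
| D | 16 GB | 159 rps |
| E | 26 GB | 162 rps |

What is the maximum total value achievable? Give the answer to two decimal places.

275.25

Take in order of value per unit:
- D (159/16 per unit): all 16 → value 159, running total 159.00
- A (107/11 per unit): all 11 → value 107, running total 266.00
- C (148/16 per unit): 1 of 16 → value 1×148/16 = 9.2500, running total 275.25
Total 275.25.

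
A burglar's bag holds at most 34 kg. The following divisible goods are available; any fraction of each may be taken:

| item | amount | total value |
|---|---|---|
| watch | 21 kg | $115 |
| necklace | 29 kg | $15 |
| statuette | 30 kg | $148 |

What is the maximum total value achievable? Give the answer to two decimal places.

179.13

Take in order of value per unit:
- watch (115/21 per unit): all 21 → value 115, running total 115.00
- statuette (148/30 per unit): 13 of 30 → value 13×148/30 = 64.1333, running total 179.13
Total 179.13.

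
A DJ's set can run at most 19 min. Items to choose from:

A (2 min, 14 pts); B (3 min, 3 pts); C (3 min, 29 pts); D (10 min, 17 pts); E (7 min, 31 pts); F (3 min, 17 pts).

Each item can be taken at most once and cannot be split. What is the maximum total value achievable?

94 pts

Check high-value combinations within 19 min:
- A+B+C+E+F: duration 2+3+3+7+3=18, value 14+3+29+31+17=94
- A+C+E+F: duration 2+3+7+3=15, value 14+29+31+17=91
- B+C+E+F: duration 3+3+7+3=16, value 3+29+31+17=80
Best: 94 pts.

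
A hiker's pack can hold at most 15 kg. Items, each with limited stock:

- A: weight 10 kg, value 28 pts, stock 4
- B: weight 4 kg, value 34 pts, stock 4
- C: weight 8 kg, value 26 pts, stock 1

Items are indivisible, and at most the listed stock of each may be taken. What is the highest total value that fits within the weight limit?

102 pts

Top feasible selections:
- 3×B: weight 12, value 102
- 2×B: weight 8, value 68
Best: 102 pts.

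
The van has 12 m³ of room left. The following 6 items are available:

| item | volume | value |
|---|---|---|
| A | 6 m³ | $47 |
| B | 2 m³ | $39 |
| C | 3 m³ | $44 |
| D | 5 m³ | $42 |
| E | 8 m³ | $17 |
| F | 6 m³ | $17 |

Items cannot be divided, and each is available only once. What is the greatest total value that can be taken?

This is a 0/1 knapsack; check combinations near the capacity.
- A+B+C: volume 6+2+3=11, value 47+39+44=130
- B+C+D: volume 2+3+5=10, value 39+44+42=125
- B+C+F: volume 2+3+6=11, value 39+44+17=100
Best: $130.

$130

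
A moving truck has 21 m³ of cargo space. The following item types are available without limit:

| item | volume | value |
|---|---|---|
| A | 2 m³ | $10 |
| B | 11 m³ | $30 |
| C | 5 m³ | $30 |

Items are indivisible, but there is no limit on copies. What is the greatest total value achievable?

Best value-per-unit is C at 30/5; filling with it alone gives 4×30 = 120.
Optimal mix: 3×A + 3×C → volume 21, value 120.

$120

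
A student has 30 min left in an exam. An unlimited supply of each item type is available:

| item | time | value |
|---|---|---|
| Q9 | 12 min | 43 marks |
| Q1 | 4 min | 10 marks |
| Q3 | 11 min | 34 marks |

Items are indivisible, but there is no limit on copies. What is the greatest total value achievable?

Best value-per-unit is Q9 at 43/12; filling with it alone gives 2×43 = 86.
Optimal mix: 2×Q9 + 1×Q1 → time 28, value 96.

96 marks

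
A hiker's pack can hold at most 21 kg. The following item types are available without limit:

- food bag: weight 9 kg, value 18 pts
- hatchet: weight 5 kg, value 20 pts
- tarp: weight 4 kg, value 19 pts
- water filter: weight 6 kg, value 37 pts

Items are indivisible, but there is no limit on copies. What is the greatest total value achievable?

Best value-per-unit is water filter at 37/6; filling with it alone gives 3×37 = 111.
Optimal mix: 1×hatchet + 1×tarp + 2×water filter → weight 21, value 113.

113 pts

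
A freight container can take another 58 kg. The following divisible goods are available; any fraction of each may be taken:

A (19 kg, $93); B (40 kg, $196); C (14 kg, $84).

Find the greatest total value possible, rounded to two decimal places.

Take in order of value per unit:
- C (84/14 per unit): all 14 → value 84, running total 84.00
- B (196/40 per unit): all 40 → value 196, running total 280.00
- A (93/19 per unit): 4 of 19 → value 4×93/19 = 19.5789, running total 299.58
Total 299.58.

299.58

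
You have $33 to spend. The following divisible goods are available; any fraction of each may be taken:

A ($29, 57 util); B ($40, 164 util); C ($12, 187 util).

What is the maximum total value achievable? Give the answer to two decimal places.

273.10

Take in order of value per unit:
- C (187/12 per unit): all 12 → value 187, running total 187.00
- B (164/40 per unit): 21 of 40 → value 21×164/40 = 86.1000, running total 273.10
Total 273.10.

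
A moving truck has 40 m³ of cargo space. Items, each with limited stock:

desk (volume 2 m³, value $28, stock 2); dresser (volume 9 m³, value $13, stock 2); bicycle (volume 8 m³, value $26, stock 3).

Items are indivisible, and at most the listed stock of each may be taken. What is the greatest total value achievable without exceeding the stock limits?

$147

Top feasible selections:
- 2×desk + 1×dresser + 3×bicycle: volume 37, value 147
- 2×desk + 3×bicycle: volume 28, value 134
- 2×desk + 2×dresser + 2×bicycle: volume 38, value 134
Best: $147.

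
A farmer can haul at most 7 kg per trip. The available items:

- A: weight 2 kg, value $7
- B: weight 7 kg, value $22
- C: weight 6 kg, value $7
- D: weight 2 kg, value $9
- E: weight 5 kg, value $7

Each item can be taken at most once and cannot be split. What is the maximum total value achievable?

Check high-value combinations within 7 kg:
- B: weight 7, value 22
- A+D: weight 2+2=4, value 7+9=16
- D+E: weight 2+5=7, value 9+7=16
Best: $22.

$22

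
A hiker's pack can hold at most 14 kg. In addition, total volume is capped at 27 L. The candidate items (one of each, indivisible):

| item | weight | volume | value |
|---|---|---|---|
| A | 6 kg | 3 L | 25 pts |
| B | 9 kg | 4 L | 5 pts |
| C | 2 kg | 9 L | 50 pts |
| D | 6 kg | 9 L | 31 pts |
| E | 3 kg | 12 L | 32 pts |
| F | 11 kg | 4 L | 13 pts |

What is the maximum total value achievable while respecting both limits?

107 pts

Feasible sets respecting both limits:
- A+C+E: weight 11, volume 24, value 107
- A+C+D: weight 14, volume 21, value 106
- B+C+E: weight 14, volume 25, value 87
- C+E: weight 5, volume 21, value 82
Best: 107 pts.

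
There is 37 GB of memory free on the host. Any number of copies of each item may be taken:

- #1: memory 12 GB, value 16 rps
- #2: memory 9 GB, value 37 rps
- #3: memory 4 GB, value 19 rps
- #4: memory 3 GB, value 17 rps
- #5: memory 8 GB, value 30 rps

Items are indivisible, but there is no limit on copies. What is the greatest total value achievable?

206 rps

Best value-per-unit is #4 at 17/3; filling with it alone gives 12×17 = 204.
Optimal mix: 1×#3 + 11×#4 → memory 37, value 206.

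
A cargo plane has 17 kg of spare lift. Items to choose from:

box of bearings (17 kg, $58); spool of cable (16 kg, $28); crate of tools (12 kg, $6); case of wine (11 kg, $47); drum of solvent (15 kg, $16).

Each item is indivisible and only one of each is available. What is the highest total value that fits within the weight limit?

$58

This is a 0/1 knapsack; check combinations near the capacity.
- box of bearings: weight 17, value 58
- case of wine: weight 11, value 47
- spool of cable: weight 16, value 28
- drum of solvent: weight 15, value 16
Best: $58.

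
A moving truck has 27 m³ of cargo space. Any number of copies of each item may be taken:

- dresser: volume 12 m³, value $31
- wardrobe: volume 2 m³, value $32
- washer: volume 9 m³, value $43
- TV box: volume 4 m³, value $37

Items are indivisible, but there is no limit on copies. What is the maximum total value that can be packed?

Best value-per-unit is wardrobe at 32/2, and filling with it alone uses volume 13×2=26. No mix of the others beats 13×32 = 416.

$416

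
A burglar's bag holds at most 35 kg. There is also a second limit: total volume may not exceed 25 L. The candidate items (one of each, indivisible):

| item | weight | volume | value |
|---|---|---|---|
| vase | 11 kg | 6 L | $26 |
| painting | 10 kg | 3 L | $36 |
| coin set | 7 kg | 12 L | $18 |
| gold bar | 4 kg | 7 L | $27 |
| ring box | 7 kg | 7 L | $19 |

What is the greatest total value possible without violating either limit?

Feasible sets respecting both limits:
- vase+painting+gold bar+ring box: weight 32, volume 23, value 108
- vase+painting+gold bar: weight 25, volume 16, value 89
- painting+gold bar+ring box: weight 21, volume 17, value 82
- painting+coin set+gold bar: weight 21, volume 22, value 81
Best: $108.

$108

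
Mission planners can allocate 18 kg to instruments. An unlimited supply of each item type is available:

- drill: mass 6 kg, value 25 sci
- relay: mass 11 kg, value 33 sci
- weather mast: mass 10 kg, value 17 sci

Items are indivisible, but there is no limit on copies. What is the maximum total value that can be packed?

75 sci

Best value-per-unit is drill at 25/6, and filling with it alone uses mass 3×6=18. No mix of the others beats 3×25 = 75.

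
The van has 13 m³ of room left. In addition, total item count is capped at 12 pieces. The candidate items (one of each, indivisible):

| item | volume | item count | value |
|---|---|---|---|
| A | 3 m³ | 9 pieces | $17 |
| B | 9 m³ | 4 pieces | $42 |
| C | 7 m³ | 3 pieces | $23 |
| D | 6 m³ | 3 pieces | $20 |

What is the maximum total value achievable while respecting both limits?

$43

Feasible sets respecting both limits:
- C+D: volume 13, item count 6, value 43
- B: volume 9, item count 4, value 42
- A+C: volume 10, item count 12, value 40
- A+D: volume 9, item count 12, value 37
Best: $43.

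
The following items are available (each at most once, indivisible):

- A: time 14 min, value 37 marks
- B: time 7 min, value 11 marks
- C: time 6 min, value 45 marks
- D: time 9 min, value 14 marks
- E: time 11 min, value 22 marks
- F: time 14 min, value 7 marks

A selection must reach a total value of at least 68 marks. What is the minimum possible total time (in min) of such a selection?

20

Subsets with value ≥ 68, sorted by total time:
- A+C: time 20, value 82
- B+C+D: time 22, value 70
- B+C+E: time 24, value 78
Minimum time: 20 min.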